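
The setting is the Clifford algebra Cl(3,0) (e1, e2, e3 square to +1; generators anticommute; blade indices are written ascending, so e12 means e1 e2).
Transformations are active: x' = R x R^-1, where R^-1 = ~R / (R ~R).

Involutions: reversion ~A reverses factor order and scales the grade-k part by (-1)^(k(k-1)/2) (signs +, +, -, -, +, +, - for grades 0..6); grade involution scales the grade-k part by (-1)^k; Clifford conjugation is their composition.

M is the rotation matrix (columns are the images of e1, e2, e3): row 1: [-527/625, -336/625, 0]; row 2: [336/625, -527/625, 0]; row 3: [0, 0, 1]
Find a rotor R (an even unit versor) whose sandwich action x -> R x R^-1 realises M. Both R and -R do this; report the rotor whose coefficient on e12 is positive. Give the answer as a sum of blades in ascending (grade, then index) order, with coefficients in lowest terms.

Method: write R = a + b12*e12 + b13*e13 + b23*e23 with a^2 + b12^2 + b13^2 + b23^2 = 1 (so R^-1 = ~R). Expanding the columns R e_j ~R gives tr M = 4a^2 - 1 and, from the antisymmetric part, M21 - M12 = -4a*b12, M13 - M31 = 4a*b13, M32 - M23 = -4a*b23.
Here tr M = -429/625, so a^2 = (1 + tr M)/4 = 49/625 and a = ±7/25. Taking a = 7/25: M21 - M12 = 672/625, M13 - M31 = 0, M32 - M23 = 0, giving b12 = -24/25, b13 = 0, b23 = 0, i.e. R = 7/25 - 24/25*e12.
Its e12 coefficient is negative, so report the other preimage -R.
Answer: -7/25 + 24/25*e12. Key observation: the double cover Spin(3) -> SO(3) sends R and -R to the same matrix (trace -429/625 here), so the stated sign of the e12 coefficient is what selects one sheet.


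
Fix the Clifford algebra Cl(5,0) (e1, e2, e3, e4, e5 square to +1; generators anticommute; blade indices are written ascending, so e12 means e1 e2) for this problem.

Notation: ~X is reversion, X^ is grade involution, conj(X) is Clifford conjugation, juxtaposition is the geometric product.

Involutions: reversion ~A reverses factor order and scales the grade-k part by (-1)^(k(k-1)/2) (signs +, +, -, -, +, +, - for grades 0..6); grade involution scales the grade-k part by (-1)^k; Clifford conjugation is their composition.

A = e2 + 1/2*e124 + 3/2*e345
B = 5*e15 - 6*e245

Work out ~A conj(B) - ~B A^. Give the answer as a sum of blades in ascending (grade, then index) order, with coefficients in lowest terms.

first term: -3*e15 + 9*e23 - 6*e45 + 5*e125 - 15/2*e134 + 5/2*e245
second term: -3*e15 + 9*e23 - 6*e45 - 5*e125 + 15/2*e134 - 5/2*e245
Answer: 10*e125 - 15*e134 + 5*e245


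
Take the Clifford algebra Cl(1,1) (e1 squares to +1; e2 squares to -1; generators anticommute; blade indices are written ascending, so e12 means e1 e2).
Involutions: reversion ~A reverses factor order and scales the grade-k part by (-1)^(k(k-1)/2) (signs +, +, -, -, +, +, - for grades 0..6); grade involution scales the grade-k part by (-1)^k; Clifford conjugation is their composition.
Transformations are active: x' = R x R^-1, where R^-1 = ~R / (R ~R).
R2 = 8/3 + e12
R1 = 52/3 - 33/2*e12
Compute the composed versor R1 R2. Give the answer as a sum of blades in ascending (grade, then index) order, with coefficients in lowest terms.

Distribute over the terms of R1 (each basis-blade product reordered to ascending indices, repeated generators contracted through their squares):
(52/3) R2 = 416/9 + 52/3*e12
(-33/2*e12) R2 = -33/2 - 44*e12
Summing the partial products and collecting blades:
Answer: 535/18 - 80/3*e12


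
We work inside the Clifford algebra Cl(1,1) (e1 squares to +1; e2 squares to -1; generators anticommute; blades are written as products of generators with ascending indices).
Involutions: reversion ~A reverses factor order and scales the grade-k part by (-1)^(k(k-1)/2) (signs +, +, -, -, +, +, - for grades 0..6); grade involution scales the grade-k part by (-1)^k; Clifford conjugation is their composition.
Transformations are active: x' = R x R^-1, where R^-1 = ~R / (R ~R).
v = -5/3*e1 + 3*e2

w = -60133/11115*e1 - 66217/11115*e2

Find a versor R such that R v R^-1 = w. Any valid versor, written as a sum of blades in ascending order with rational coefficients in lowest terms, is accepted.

Why this works: both vectors square to -56/9, so q(v) = q(w) and R = v + w = -78658/11115*e1 - 32872/11115*e2 carries v to w — its own direction survives, the complement (v - w)/2 flips.
Answer: -78658/11115*e1 - 32872/11115*e2


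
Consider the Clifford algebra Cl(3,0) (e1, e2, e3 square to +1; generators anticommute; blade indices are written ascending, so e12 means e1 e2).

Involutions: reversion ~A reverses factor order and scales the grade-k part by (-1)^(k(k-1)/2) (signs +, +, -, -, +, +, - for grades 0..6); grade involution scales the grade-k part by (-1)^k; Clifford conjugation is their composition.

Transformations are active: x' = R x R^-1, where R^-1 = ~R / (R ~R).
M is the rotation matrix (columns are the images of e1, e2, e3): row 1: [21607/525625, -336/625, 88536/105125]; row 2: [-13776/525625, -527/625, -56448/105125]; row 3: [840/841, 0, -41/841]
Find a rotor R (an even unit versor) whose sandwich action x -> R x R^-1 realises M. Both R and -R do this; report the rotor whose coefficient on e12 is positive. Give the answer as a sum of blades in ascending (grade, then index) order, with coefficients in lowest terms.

Method: write R = a + b12*e12 + b13*e13 + b23*e23 with a^2 + b12^2 + b13^2 + b23^2 = 1 (so R^-1 = ~R). Expanding the columns R e_j ~R gives tr M = 4a^2 - 1 and, from the antisymmetric part, M21 - M12 = -4a*b12, M13 - M31 = 4a*b13, M32 - M23 = -4a*b23.
Here tr M = -17889/21025, so a^2 = (1 + tr M)/4 = 784/21025 and a = ±28/145. Taking a = 28/145: M21 - M12 = 10752/21025, M13 - M31 = -16464/105125, M32 - M23 = 56448/105125, giving b12 = -96/145, b13 = -147/725, b23 = -504/725, i.e. R = 28/145 - 96/145*e12 - 147/725*e13 - 504/725*e23.
Its e12 coefficient is negative, so report the other preimage -R.
Answer: -28/145 + 96/145*e12 + 147/725*e13 + 504/725*e23. Note: both R and -R realise this M (trace -17889/21025); the covering map identifies them, and the e12-coefficient sign is the tie-breaker.


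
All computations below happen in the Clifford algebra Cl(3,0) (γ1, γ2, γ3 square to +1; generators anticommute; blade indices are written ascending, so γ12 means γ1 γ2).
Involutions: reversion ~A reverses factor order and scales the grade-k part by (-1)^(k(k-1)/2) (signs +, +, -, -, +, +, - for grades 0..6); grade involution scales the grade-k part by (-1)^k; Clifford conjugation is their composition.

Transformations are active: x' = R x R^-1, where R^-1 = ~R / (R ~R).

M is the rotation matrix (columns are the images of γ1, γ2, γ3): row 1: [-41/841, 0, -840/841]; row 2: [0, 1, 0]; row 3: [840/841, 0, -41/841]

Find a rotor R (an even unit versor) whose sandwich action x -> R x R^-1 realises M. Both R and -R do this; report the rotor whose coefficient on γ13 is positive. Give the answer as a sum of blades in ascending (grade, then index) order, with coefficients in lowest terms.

Method: write R = a + b12*γ12 + b13*γ13 + b23*γ23 with a^2 + b12^2 + b13^2 + b23^2 = 1 (so R^-1 = ~R). Expanding the columns R e_j ~R gives tr M = 4a^2 - 1 and, from the antisymmetric part, M21 - M12 = -4a*b12, M13 - M31 = 4a*b13, M32 - M23 = -4a*b23.
Here tr M = 759/841, so a^2 = (1 + tr M)/4 = 400/841 and a = ±20/29. Taking a = 20/29: M21 - M12 = 0, M13 - M31 = -1680/841, M32 - M23 = 0, giving b12 = 0, b13 = -21/29, b23 = 0, i.e. R = 20/29 - 21/29*γ13.
Its γ13 coefficient is negative, so report the other preimage -R.
Answer: -20/29 + 21/29*γ13. Key observation: the double cover Spin(3) -> SO(3) sends R and -R to the same matrix (trace 759/841 here), so the stated sign of the γ13 coefficient is what selects one sheet.


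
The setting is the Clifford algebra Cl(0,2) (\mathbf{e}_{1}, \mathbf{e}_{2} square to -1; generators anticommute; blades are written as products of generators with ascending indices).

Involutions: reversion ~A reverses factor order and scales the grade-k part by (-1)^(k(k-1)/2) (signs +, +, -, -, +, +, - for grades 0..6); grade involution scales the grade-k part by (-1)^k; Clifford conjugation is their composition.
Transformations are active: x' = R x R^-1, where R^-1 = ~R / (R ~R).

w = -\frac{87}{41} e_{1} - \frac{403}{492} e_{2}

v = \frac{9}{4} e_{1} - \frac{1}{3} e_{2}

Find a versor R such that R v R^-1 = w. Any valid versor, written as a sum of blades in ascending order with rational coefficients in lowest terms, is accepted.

R = v + w = \frac{21}{164} e_{1} - \frac{189}{164} e_{2} works: the equal norms (-\frac{745}{144}) guarantee its sandwich swaps v into w.
Answer: \frac{21}{164} e_{1} - \frac{189}{164} e_{2}


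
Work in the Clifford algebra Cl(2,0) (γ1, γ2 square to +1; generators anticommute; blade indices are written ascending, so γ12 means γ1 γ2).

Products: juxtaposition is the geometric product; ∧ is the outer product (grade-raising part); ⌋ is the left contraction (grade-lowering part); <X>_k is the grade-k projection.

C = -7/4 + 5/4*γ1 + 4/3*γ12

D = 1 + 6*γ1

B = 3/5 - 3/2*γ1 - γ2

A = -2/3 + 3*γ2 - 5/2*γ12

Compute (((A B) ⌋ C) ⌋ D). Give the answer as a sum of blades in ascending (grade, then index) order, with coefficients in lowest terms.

step 1: -17/5 + 7/2*γ1 - 77/60*γ2 + 3*γ12
step 2: 253/40 - 457/180*γ1 + 14/3*γ2 - 68/15*γ12
step 3: -1069/120 + 759/20*γ1
Answer: -1069/120 + 759/20*γ1


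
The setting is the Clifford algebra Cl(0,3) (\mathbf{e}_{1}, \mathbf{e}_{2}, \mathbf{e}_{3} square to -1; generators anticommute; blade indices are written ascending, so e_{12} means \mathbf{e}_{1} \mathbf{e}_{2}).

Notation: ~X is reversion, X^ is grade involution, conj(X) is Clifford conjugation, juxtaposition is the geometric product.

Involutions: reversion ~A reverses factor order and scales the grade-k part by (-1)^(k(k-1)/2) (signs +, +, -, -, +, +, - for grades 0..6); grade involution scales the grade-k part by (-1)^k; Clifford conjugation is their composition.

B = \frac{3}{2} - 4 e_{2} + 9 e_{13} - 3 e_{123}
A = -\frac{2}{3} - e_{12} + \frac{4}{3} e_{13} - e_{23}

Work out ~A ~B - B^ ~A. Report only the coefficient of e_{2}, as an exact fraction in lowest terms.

first term: -13 + e_{1} - \frac{4}{3} e_{2} - 7 e_{3} + \frac{21}{2} e_{12} + 4 e_{13} - \frac{15}{2} e_{23} - \frac{22}{3} e_{123}
second term: 11 + e_{1} - \frac{20}{3} e_{2} - 7 e_{3} + \frac{21}{2} e_{12} - 8 e_{13} - \frac{15}{2} e_{23} + \frac{10}{3} e_{123}
Answer: \frac{16}{3}


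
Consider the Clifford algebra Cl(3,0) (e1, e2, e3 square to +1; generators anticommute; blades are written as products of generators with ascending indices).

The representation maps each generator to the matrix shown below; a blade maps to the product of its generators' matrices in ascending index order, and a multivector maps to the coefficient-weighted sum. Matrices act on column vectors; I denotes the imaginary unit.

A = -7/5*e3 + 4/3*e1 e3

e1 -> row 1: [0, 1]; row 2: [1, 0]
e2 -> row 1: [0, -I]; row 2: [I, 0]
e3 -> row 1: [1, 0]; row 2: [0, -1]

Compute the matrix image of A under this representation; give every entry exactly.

Bivector images (products of the table entries): rho(e1 e3) = rho(e1)rho(e3) = row 1: [0, -1]; row 2: [1, 0].
M = (-7/5)*rho(e3) + (4/3)*rho(e1 e3), summed entrywise:
Answer: row 1: [-7/5, -4/3]; row 2: [4/3, 7/5]


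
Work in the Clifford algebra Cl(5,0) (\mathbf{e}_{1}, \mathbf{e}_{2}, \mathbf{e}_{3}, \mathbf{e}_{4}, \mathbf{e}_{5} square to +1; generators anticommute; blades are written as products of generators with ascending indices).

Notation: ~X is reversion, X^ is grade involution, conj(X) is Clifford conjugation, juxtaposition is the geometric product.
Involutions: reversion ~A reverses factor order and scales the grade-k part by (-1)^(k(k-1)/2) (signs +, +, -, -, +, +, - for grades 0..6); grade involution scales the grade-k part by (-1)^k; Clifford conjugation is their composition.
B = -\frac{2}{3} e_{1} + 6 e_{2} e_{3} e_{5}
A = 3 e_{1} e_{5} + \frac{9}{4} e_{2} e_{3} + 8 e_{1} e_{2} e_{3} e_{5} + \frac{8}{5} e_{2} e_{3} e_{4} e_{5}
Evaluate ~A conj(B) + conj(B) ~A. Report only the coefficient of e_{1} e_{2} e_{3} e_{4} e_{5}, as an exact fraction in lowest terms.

first term: -48 e_{1} - \frac{48}{5} e_{4} + \frac{31}{2} e_{5} - \frac{39}{2} e_{1} e_{2} e_{3} - \frac{16}{3} e_{2} e_{3} e_{5} + \frac{16}{15} e_{1} e_{2} e_{3} e_{4} e_{5}
second term: 48 e_{1} + \frac{48}{5} e_{4} + \frac{23}{2} e_{5} + \frac{33}{2} e_{1} e_{2} e_{3} + \frac{16}{3} e_{2} e_{3} e_{5} + \frac{16}{15} e_{1} e_{2} e_{3} e_{4} e_{5}
Answer: \frac{32}{15}


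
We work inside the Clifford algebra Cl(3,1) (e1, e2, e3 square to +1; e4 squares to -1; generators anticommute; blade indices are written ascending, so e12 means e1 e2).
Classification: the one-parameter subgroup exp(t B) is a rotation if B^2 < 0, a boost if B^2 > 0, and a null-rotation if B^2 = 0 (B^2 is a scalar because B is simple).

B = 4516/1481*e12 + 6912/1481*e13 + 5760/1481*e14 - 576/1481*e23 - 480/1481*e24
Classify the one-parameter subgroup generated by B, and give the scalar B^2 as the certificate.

B^2 term by term: the squares give (4516/1481)^2*(e12)^2 + (6912/1481)^2*(e13)^2 + (5760/1481)^2*(e14)^2 + (-576/1481)^2*(e23)^2 + (-480/1481)^2*(e24)^2 = 20394256/2193361*(-1) + 47775744/2193361*(-1) + 33177600/2193361*(+1) + 331776/2193361*(-1) + 230400/2193361*(+1) = -16 (each basis 2-blade squares to minus the product of its generators' squares); cross terms between blades sharing an index anticommute and cancel; the commuting (index-disjoint) pairs give grade-4 terms 2*c*c'*(blade product), which cancel blade by blade — e1234: 6635520/2193361 - 6635520/2193361 = 0 — confirming B is simple. So B^2 = -16.
Answer: rotation, certificate B^2 = -16. The scalar -16 is the complete invariant here: its sign names the subgroup type.


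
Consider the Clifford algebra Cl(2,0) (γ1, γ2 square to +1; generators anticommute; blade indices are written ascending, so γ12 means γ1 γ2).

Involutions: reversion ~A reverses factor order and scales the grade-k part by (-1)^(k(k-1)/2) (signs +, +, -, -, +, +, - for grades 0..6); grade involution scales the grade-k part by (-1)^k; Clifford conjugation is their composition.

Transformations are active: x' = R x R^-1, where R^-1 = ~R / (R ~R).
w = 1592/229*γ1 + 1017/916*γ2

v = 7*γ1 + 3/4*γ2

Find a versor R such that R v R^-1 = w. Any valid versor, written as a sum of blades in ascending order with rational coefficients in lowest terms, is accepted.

Equal squares first: v^2 = w^2 = 793/16. Then v + w = 3195/229*γ1 + 426/229*γ2 is a versor taking v to w, provided it is invertible.
Answer: 3195/229*γ1 + 426/229*γ2


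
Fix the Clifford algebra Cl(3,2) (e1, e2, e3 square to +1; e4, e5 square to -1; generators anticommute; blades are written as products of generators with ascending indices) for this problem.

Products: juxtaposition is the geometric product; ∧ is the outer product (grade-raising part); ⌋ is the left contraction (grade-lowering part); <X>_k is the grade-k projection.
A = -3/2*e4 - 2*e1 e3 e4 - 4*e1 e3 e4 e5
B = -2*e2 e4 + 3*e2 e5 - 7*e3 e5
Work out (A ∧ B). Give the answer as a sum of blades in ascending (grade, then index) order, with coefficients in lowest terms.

step 1: 9/2*e2 e4 e5 - 21/2*e3 e4 e5 - 6*e1 e2 e3 e4 e5
Answer: 9/2*e2 e4 e5 - 21/2*e3 e4 e5 - 6*e1 e2 e3 e4 e5


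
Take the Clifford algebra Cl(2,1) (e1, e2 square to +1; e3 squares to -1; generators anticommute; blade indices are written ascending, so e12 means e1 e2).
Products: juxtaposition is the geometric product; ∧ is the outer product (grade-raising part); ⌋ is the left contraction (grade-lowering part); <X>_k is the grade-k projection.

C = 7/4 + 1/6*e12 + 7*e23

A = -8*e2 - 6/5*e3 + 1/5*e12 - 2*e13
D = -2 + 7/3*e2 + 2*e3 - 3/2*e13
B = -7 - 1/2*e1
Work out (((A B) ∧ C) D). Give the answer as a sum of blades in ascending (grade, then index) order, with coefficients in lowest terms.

step 1: 561/10*e2 + 37/5*e3 - 27/5*e12 + 67/5*e13
step 2: 3927/40*e2 + 259/20*e3 - 189/20*e12 + 469/20*e13 + 37/30*e123
step 3: 168 - 707/8*e1 - 389/2*e2 - 259/10*e3 + 493/30*e12 - 448/9*e13 + 3647/24*e23 + 17083/240*e123
Answer: 168 - 707/8*e1 - 389/2*e2 - 259/10*e3 + 493/30*e12 - 448/9*e13 + 3647/24*e23 + 17083/240*e123


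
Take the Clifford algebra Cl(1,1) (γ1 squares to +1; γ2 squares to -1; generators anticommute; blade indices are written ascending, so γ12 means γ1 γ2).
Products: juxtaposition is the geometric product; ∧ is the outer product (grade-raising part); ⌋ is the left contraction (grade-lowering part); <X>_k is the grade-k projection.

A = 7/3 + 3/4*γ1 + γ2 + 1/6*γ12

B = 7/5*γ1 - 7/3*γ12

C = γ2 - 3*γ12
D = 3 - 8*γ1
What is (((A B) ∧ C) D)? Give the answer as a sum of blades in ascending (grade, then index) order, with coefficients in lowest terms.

step 1: 119/180 + 14/15*γ1 - 119/60*γ2 - 308/45*γ12
step 2: 119/180*γ2 - 21/20*γ12
step 3: -77/12*γ2 + 77/36*γ12
Answer: -77/12*γ2 + 77/36*γ12


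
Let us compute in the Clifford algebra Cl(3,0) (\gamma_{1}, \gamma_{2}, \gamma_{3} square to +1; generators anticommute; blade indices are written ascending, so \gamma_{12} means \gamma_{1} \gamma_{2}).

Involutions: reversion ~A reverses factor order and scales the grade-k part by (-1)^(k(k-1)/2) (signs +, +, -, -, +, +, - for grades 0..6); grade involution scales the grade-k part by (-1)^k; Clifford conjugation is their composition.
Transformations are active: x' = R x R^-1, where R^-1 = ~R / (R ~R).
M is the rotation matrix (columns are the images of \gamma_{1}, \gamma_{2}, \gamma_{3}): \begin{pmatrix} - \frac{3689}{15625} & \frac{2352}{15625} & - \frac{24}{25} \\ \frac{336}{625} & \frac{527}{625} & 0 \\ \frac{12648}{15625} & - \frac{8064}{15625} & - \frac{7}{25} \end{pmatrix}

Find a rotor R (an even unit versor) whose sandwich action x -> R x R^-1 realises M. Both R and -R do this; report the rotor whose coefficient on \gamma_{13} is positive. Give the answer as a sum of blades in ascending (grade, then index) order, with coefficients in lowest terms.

Method: write R = a + b12*\gamma_{12} + b13*\gamma_{13} + b23*\gamma_{23} with a^2 + b12^2 + b13^2 + b23^2 = 1 (so R^-1 = ~R). Expanding the columns R e_j ~R gives tr M = 4a^2 - 1 and, from the antisymmetric part, M21 - M12 = -4a*b12, M13 - M31 = 4a*b13, M32 - M23 = -4a*b23.
Here tr M = \frac{5111}{15625}, so a^2 = (1 + tr M)/4 = \frac{5184}{15625} and a = ±\frac{72}{125}. Taking a = \frac{72}{125}: M21 - M12 = \frac{6048}{15625}, M13 - M31 = -\frac{27648}{15625}, M32 - M23 = -\frac{8064}{15625}, giving b12 = -\frac{21}{125}, b13 = -\frac{96}{125}, b23 = \frac{28}{125}, i.e. R = \frac{72}{125} - \frac{21}{125} \gamma_{12} - \frac{96}{125} \gamma_{13} + \frac{28}{125} \gamma_{23}.
Its \gamma_{13} coefficient is negative, so report the other preimage -R.
Answer: -\frac{72}{125} + \frac{21}{125} \gamma_{12} + \frac{96}{125} \gamma_{13} - \frac{28}{125} \gamma_{23}. Recall the cover is two-to-one: with M of trace \frac{5111}{15625}, both preimages act alike, and the stated \gamma_{13} sign chooses the sheet.


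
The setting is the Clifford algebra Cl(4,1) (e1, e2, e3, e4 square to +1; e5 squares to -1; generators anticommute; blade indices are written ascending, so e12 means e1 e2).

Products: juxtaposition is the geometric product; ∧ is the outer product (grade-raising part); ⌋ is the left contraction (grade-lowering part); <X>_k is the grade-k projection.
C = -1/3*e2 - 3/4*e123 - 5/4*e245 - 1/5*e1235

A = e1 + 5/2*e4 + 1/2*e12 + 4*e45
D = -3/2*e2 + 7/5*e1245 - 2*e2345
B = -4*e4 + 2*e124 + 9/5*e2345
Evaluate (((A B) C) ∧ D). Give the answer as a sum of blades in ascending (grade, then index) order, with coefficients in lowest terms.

step 1: -10 - e4 + 16*e5 + 5*e12 - 4*e14 + 36/5*e23 + 2*e24 - 2*e124 - 8*e125 + 9/2*e235 + 9/10*e1345 + 9/5*e12345
step 2: 139/30*e1 + 10/3*e2 + 91/20*e3 + 23/75*e4 + 5/2*e5 + 9/4*e13 - 32/3*e14 - 4261/600*e15 + 2977/150*e24 + 49/12*e25 - 33/8*e34 + 11/2*e35 + 27/20*e45 + 217/40*e123 - 4/3*e124 - 5*e125 - 3/2*e134 - 25/4*e145 - 3*e234 + 473/40*e245 + 47/5*e345 - 3/4*e1234 + 14*e1235 + 1/5*e1345 - 4/5*e2345 + 1/10*e12345
step 3: -139/20*e12 + 273/40*e23 + 23/50*e24 + 15/4*e25 + 27/8*e123 - 16*e124 - 4261/400*e125 + 99/16*e234 - 33/4*e235 - 81/40*e245 + 9/4*e1234 + 75/8*e1245 + 141/10*e2345 - 779/300*e12345
Answer: -139/20*e12 + 273/40*e23 + 23/50*e24 + 15/4*e25 + 27/8*e123 - 16*e124 - 4261/400*e125 + 99/16*e234 - 33/4*e235 - 81/40*e245 + 9/4*e1234 + 75/8*e1245 + 141/10*e2345 - 779/300*e12345


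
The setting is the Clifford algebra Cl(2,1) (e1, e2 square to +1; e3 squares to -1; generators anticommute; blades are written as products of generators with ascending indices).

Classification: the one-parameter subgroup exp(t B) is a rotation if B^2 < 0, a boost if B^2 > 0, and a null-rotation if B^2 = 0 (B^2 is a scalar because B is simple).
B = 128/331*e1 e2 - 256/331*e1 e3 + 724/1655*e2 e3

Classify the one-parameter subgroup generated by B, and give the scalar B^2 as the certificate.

B^2 term by term: the squares give (128/331)^2*(e1 e2)^2 + (-256/331)^2*(e1 e3)^2 + (724/1655)^2*(e2 e3)^2 = 16384/109561*(-1) + 65536/109561*(+1) + 524176/2739025*(+1) = 16/25 (each basis 2-blade squares to minus the product of its generators' squares); cross terms between blades sharing an index anticommute and cancel. So B^2 = 16/25.
Answer: boost, certificate B^2 = 16/25. The class reads off the invariant scalar 16/25 directly.


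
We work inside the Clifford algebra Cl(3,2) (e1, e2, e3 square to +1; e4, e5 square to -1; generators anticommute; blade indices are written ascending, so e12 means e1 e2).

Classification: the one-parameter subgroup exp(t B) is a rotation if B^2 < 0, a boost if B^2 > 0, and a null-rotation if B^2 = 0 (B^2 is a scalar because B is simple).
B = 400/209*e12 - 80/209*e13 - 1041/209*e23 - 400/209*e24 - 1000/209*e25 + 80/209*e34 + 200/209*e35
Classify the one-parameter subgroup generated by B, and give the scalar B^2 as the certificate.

B^2 term by term: the squares give (400/209)^2*(e12)^2 + (-80/209)^2*(e13)^2 + (-1041/209)^2*(e23)^2 + (-400/209)^2*(e24)^2 + (-1000/209)^2*(e25)^2 + (80/209)^2*(e34)^2 + (200/209)^2*(e35)^2 = 160000/43681*(-1) + 6400/43681*(-1) + 1083681/43681*(-1) + 160000/43681*(+1) + 1000000/43681*(+1) + 6400/43681*(+1) + 40000/43681*(+1) = -1 (each basis 2-blade squares to minus the product of its generators' squares); cross terms between blades sharing an index anticommute and cancel; the commuting (index-disjoint) pairs give grade-4 terms 2*c*c'*(blade product), which cancel blade by blade — e1234: 64000/43681 - 64000/43681 = 0; e1235: 160000/43681 - 160000/43681 = 0; e2345: 160000/43681 - 160000/43681 = 0 — confirming B is simple. So B^2 = -1.
Answer: rotation, certificate B^2 = -1. The invariant at work: B^2 = -1 is unchanged by conjugation, hence its sign classifies the subgroup whatever basis B is written in.


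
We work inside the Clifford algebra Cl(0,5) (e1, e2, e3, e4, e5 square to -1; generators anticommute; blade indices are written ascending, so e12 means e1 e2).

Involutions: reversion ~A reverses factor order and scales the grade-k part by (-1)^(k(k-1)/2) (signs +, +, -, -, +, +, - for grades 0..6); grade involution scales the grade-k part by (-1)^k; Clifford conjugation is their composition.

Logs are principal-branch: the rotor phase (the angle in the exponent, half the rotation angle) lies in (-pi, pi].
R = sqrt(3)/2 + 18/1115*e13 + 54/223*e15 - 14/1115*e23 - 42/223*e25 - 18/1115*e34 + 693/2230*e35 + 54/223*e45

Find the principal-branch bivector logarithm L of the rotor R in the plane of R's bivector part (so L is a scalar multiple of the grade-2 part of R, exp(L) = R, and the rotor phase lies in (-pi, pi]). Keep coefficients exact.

The scalar part of R is sqrt(3)/2, which fixes the principal-branch rotor phase; the unit plane is then the bivector part divided by the sine of that phase, and L is that plane scaled by the phase.
Concretely: cos(phase) = sqrt(3)/2 gives phase = ±pi/6, and since phase/sin(phase) is even the sign is immaterial: L = (phase/sin(phase)) * <R>_2 = (pi/3) * <R>_2.
Answer: 6*pi/1115*e13 + 18*pi/223*e15 - 14*pi/3345*e23 - 14*pi/223*e25 - 6*pi/1115*e34 + 231*pi/2230*e35 + 18*pi/223*e45


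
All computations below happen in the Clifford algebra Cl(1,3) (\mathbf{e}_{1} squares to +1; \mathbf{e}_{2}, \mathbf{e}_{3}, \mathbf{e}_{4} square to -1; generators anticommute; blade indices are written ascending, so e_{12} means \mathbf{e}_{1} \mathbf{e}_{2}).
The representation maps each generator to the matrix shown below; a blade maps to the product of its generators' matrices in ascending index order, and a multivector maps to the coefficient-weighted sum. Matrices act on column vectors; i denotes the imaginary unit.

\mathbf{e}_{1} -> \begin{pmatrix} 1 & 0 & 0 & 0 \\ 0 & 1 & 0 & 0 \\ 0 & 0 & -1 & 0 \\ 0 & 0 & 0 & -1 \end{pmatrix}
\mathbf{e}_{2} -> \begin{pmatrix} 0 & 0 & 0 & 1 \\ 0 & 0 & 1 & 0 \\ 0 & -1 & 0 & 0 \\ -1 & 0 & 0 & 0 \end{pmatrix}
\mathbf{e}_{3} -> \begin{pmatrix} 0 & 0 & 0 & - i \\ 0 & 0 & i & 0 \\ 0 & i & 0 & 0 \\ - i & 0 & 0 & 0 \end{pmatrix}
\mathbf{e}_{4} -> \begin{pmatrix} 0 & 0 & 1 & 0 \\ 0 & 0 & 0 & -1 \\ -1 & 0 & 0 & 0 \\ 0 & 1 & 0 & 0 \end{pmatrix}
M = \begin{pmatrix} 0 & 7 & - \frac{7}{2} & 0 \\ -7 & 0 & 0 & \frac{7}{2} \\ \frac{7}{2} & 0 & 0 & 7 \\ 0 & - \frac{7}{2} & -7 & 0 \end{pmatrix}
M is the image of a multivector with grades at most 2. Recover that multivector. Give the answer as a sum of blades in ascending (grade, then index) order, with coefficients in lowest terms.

Method: the blade images are trace-orthogonal — tr(rho(e_A) rho(e_B)^-1) = 4 if A = B and 0 otherwise — and rho(e_A)^-1 = (e_A)^2 * rho(e_A) with (e_A)^2 = +1 or -1, so the coefficient of e_A in the preimage is (e_A)^2 * tr(M rho(e_A))/4.
Nonzero projections over blades of grade <= 2: e_{4}: (e_{4})^2 = -1, tr(M rho(e_{4})) = 14, coefficient -\frac{7}{2}; e_{24}: (e_{24})^2 = -1, tr(M rho(e_{24})) = -28, coefficient 7. Every other blade of grade <= 2 projects to 0.
Answer: -\frac{7}{2} e_{4} + 7 e_{24}


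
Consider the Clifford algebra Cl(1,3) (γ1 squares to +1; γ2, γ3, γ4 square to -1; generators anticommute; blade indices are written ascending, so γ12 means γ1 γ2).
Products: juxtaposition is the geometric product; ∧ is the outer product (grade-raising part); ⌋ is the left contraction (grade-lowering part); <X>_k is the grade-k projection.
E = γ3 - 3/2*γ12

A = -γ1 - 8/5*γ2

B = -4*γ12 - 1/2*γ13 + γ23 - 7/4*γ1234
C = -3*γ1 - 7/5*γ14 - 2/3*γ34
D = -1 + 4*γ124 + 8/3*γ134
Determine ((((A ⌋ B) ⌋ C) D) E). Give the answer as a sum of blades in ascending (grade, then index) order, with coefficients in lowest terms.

step 1: 32/5*γ1 + 4*γ2 + 21/10*γ3 + 14/5*γ134 + 7/4*γ234
step 2: -96/5 - 189/25*γ4
step 3: 96/5 + 189/25*γ4 + 756/25*γ12 + 504/25*γ13 - 384/5*γ124 - 256/5*γ134
step 4: -1134/25 - 504/25*γ1 + 96/5*γ3 + 576/5*γ4 - 144/5*γ12 - 256/5*γ14 - 756/25*γ23 - 189/25*γ34 + 756/25*γ123 - 567/50*γ124 + 384/5*γ234 + 384/5*γ1234
Answer: -1134/25 - 504/25*γ1 + 96/5*γ3 + 576/5*γ4 - 144/5*γ12 - 256/5*γ14 - 756/25*γ23 - 189/25*γ34 + 756/25*γ123 - 567/50*γ124 + 384/5*γ234 + 384/5*γ1234


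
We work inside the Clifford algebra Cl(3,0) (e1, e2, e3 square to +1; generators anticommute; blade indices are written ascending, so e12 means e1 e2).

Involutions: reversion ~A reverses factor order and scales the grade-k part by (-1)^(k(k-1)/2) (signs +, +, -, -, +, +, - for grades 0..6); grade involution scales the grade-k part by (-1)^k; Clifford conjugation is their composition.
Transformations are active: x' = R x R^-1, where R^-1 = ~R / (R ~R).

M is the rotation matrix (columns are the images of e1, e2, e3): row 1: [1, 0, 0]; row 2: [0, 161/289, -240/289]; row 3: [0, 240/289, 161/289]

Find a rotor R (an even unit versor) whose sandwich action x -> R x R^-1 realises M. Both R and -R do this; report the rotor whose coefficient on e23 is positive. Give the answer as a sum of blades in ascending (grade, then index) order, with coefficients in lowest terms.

Method: write R = a + b12*e12 + b13*e13 + b23*e23 with a^2 + b12^2 + b13^2 + b23^2 = 1 (so R^-1 = ~R). Expanding the columns R e_j ~R gives tr M = 4a^2 - 1 and, from the antisymmetric part, M21 - M12 = -4a*b12, M13 - M31 = 4a*b13, M32 - M23 = -4a*b23.
Here tr M = 611/289, so a^2 = (1 + tr M)/4 = 225/289 and a = ±15/17. Taking a = 15/17: M21 - M12 = 0, M13 - M31 = 0, M32 - M23 = 480/289, giving b12 = 0, b13 = 0, b23 = -8/17, i.e. R = 15/17 - 8/17*e23.
Its e23 coefficient is negative, so report the other preimage -R.
Answer: -15/17 + 8/17*e23. Uniqueness: Spin(3) -> SO(3) maps R and -R to the same rotation of trace 611/289; fixing the sign of the e23 coefficient removes the ambiguity.


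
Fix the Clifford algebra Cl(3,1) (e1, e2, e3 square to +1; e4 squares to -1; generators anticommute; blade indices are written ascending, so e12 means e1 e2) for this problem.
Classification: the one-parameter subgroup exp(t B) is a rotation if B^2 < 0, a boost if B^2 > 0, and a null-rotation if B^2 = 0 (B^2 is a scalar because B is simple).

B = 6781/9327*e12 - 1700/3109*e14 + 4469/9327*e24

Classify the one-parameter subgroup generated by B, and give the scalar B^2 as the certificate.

B^2 term by term: the squares give (6781/9327)^2*(e12)^2 + (-1700/3109)^2*(e14)^2 + (4469/9327)^2*(e24)^2 = 45981961/86992929*(-1) + 2890000/9665881*(+1) + 19971961/86992929*(+1) = 0 (each basis 2-blade squares to minus the product of its generators' squares); cross terms between blades sharing an index anticommute and cancel. So B^2 = 0.
Answer: null-rotation, certificate B^2 = 0. Key observation: B^2 = 0 is a conjugation invariant, so its sign decides the class regardless of the surface form of B.


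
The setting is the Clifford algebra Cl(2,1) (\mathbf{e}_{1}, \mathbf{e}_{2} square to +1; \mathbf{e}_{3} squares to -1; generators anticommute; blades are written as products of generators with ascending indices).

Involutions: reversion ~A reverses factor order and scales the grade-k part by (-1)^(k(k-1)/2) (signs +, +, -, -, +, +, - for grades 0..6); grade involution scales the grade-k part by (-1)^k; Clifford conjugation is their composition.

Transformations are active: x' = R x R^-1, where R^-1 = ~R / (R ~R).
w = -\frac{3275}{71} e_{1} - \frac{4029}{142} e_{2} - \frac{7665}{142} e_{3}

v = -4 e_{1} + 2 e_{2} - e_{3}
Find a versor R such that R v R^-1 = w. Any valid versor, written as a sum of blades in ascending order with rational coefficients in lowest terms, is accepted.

Reasoning: v^2 = w^2 = 19 since conjugation preserves the quadratic form; R = v + w = -\frac{3559}{71} e_{1} - \frac{3745}{142} e_{2} - \frac{7807}{142} e_{3} is then valid when invertible, keeping its own part and reversing (v - w)/2.
Answer: -\frac{3559}{71} e_{1} - \frac{3745}{142} e_{2} - \frac{7807}{142} e_{3}


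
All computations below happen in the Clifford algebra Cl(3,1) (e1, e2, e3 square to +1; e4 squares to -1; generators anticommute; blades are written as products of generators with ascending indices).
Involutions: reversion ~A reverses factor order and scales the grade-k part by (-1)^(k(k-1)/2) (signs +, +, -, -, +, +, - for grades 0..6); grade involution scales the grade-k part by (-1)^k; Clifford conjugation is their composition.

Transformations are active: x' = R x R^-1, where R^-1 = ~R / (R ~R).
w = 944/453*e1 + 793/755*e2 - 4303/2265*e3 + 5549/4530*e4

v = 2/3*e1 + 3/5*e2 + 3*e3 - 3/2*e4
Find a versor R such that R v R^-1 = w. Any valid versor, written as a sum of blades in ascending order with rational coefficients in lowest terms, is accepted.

Take R = v + w = 1246/453*e1 + 1246/755*e2 + 2492/2265*e3 - 623/2265*e4. Because q(v) = q(w) = 6799/900, conjugation by R sends v exactly to w.
Answer: 1246/453*e1 + 1246/755*e2 + 2492/2265*e3 - 623/2265*e4


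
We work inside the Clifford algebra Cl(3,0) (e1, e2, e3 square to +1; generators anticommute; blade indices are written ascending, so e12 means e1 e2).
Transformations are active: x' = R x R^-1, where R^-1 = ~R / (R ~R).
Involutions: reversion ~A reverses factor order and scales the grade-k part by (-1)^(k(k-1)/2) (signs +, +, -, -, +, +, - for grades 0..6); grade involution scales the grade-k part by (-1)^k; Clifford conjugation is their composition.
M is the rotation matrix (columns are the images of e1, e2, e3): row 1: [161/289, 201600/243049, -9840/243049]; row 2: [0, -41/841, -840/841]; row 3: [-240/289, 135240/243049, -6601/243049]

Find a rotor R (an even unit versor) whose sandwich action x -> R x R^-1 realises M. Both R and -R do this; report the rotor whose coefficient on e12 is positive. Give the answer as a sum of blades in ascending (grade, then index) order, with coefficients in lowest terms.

Method: write R = a + b12*e12 + b13*e13 + b23*e23 with a^2 + b12^2 + b13^2 + b23^2 = 1 (so R^-1 = ~R). Expanding the columns R e_j ~R gives tr M = 4a^2 - 1 and, from the antisymmetric part, M21 - M12 = -4a*b12, M13 - M31 = 4a*b13, M32 - M23 = -4a*b23.
Here tr M = 116951/243049, so a^2 = (1 + tr M)/4 = 90000/243049 and a = ±300/493. Taking a = 300/493: M21 - M12 = -201600/243049, M13 - M31 = 192000/243049, M32 - M23 = 378000/243049, giving b12 = 168/493, b13 = 160/493, b23 = -315/493, i.e. R = 300/493 + 168/493*e12 + 160/493*e13 - 315/493*e23.
Its e12 coefficient is already positive.
Answer: 300/493 + 168/493*e12 + 160/493*e13 - 315/493*e23. Key observation: the double cover Spin(3) -> SO(3) sends R and -R to the same matrix (trace 116951/243049 here), so the stated sign of the e12 coefficient is what selects one sheet.


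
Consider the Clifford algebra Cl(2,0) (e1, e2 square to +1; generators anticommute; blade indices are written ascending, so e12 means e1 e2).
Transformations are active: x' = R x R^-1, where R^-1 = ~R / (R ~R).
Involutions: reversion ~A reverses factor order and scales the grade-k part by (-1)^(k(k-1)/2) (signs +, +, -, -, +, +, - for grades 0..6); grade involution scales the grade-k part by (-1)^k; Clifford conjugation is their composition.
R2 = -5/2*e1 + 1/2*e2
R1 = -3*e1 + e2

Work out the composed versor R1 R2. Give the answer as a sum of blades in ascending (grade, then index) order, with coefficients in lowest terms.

Distribute over the terms of R1 (each basis-blade product reordered to ascending indices, repeated generators contracted through their squares):
(-3*e1) R2 = 15/2 - 3/2*e12
(e2) R2 = 1/2 + 5/2*e12
Summing the partial products and collecting blades:
Answer: 8 + e12


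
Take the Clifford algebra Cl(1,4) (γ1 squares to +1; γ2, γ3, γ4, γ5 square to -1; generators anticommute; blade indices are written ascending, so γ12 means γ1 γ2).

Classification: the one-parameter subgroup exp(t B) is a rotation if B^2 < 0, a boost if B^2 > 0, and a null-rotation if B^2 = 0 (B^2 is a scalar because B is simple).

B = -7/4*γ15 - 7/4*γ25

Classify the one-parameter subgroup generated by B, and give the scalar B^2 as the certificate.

B^2 term by term: the squares give (-7/4)^2*(γ15)^2 + (-7/4)^2*(γ25)^2 = 49/16*(+1) + 49/16*(-1) = 0 (each basis 2-blade squares to minus the product of its generators' squares); cross terms between blades sharing an index anticommute and cancel. So B^2 = 0.
Answer: null-rotation, certificate B^2 = 0. Certificate logic: 0 is a conjugation-invariant scalar, so its sign fixes rotation versus boost versus null-rotation outright.


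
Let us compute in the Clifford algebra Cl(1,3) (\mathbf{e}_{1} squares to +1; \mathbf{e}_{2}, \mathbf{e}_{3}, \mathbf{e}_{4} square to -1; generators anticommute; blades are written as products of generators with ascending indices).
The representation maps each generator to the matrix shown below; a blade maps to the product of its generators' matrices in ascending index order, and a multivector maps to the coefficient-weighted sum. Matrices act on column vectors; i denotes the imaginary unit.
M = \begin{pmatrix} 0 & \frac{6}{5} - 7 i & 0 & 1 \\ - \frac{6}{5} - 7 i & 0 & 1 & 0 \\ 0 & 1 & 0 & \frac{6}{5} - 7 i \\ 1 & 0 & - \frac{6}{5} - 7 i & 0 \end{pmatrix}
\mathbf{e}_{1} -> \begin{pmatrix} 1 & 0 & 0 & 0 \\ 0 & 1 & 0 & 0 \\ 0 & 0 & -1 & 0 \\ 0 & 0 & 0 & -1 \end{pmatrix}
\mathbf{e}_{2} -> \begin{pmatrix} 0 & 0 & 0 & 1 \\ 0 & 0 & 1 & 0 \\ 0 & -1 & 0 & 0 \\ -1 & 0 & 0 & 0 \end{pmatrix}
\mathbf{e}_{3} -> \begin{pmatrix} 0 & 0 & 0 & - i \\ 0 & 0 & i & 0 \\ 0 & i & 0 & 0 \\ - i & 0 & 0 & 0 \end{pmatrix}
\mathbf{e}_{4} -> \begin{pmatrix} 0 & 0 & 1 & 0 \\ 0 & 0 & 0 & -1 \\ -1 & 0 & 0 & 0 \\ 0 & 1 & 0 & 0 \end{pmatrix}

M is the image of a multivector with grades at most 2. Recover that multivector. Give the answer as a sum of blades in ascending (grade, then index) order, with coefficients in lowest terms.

Method: the blade images are trace-orthogonal — tr(rho(e_A) rho(e_B)^-1) = 4 if A = B and 0 otherwise — and rho(e_A)^-1 = (e_A)^2 * rho(e_A) with (e_A)^2 = +1 or -1, so the coefficient of e_A in the preimage is (e_A)^2 * tr(M rho(e_A))/4.
Nonzero projections over blades of grade <= 2: e_{1} e_{2}: (e_{1} e_{2})^2 = +1, tr(M rho(e_{1} e_{2})) = 4, coefficient 1; e_{2} e_{4}: (e_{2} e_{4})^2 = -1, tr(M rho(e_{2} e_{4})) = - \frac{24}{5}, coefficient \frac{6}{5}; e_{3} e_{4}: (e_{3} e_{4})^2 = -1, tr(M rho(e_{3} e_{4})) = -28, coefficient 7. Every other blade of grade <= 2 projects to 0.
Answer: e_{1} e_{2} + \frac{6}{5} e_{2} e_{4} + 7 e_{3} e_{4}


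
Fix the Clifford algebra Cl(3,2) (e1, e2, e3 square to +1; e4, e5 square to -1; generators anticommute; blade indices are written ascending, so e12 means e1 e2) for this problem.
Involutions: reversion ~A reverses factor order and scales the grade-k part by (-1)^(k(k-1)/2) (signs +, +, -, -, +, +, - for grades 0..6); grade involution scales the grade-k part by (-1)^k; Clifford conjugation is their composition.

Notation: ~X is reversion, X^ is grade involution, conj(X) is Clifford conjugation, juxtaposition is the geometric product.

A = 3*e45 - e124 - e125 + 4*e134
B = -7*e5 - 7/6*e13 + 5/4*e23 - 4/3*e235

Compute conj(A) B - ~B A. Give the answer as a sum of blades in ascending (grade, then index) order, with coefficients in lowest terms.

first term: -49/3*e4 - 7*e12 - 4/3*e13 - 5*e124 - 5/4*e134 - 5/4*e135 - 31/6*e234 - 7/6*e235 + 37/3*e1245 - 139/6*e1345 - 15/4*e2345
second term: -77/3*e4 - 7*e12 - 4/3*e13 - 5*e124 - 5/4*e134 - 5/4*e135 + 17/6*e234 - 7/6*e235 - 37/3*e1245 + 181/6*e1345 - 15/4*e2345
Answer: 28/3*e4 - 8*e234 + 74/3*e1245 - 160/3*e1345


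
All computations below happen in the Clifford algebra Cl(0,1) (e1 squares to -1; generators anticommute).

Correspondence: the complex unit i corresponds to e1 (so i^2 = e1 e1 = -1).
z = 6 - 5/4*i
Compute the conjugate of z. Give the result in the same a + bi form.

In blades: z = 6 - 5/4*e1.
Conjugation here is Clifford conjugation: the scalar is fixed and the grade-1 and grade-2 blades all flip sign, giving 6 + 5/4*e1; translating back:
Answer: 6 + 5/4*i


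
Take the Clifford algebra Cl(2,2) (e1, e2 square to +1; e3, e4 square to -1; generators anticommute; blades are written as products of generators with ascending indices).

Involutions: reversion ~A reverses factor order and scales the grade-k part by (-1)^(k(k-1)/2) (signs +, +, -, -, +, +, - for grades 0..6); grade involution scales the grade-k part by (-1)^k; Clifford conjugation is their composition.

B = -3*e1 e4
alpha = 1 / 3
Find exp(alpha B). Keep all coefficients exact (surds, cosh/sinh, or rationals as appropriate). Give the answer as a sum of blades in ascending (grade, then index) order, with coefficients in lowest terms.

B^2 = (-3)^2*(e1 e4)^2 = 9*(+1) = 9 (a basis 2-blade squares to minus the product of its generators' squares).
B^2 = 9 — a positive square means the series sums to a boost: l = 3, alpha*l = 1, so exp(alpha B) = cosh(1) + (sinh(1)/3)*B = cosh(1) + (sinh(1)/3)*B.
Answer: cosh(1) - sinh(1)*e1 e4


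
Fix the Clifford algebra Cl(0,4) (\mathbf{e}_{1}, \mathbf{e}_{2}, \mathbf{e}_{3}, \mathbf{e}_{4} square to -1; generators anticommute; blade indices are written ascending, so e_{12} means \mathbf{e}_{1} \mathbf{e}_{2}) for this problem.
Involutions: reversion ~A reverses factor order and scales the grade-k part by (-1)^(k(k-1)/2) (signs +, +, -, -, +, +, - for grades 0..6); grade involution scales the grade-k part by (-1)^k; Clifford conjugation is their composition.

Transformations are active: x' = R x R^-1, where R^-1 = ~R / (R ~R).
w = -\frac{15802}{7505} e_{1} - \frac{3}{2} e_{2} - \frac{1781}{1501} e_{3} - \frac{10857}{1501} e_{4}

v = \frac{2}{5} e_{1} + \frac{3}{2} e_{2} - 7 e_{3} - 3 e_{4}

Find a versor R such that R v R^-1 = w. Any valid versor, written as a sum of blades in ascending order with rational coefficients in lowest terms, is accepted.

A norm check does it: q(v) = q(w) = -\frac{6041}{100}, hence R = v + w = -\frac{2560}{1501} e_{1} - \frac{12288}{1501} e_{3} - \frac{15360}{1501} e_{4} realises the map — parallel part kept, (v - w)/2 negated, v carried to w.
Answer: -\frac{2560}{1501} e_{1} - \frac{12288}{1501} e_{3} - \frac{15360}{1501} e_{4}
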